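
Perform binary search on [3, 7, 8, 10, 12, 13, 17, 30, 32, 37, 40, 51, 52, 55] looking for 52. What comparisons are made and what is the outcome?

Binary search for 52 in [3, 7, 8, 10, 12, 13, 17, 30, 32, 37, 40, 51, 52, 55]:

lo=0, hi=13, mid=6, arr[mid]=17 -> 17 < 52, search right half
lo=7, hi=13, mid=10, arr[mid]=40 -> 40 < 52, search right half
lo=11, hi=13, mid=12, arr[mid]=52 -> Found target at index 12!

Binary search finds 52 at index 12 after 3 comparisons. The search repeatedly halves the search space by comparing with the middle element.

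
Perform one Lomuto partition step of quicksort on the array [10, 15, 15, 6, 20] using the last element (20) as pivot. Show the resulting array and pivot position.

Lomuto partition with pivot = 20:

Initial array: [10, 15, 15, 6, 20]

arr[0]=10 <= 20: swap with position 0, array becomes [10, 15, 15, 6, 20]
arr[1]=15 <= 20: swap with position 1, array becomes [10, 15, 15, 6, 20]
arr[2]=15 <= 20: swap with position 2, array becomes [10, 15, 15, 6, 20]
arr[3]=6 <= 20: swap with position 3, array becomes [10, 15, 15, 6, 20]

Place pivot at position 4: [10, 15, 15, 6, 20]
Pivot position: 4

After partitioning with pivot 20, the array becomes [10, 15, 15, 6, 20]. The pivot is placed at index 4. All elements to the left of the pivot are <= 20, and all elements to the right are > 20.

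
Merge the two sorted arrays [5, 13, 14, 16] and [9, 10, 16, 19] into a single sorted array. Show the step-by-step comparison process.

Merging process:

Compare 5 vs 9: take 5 from left. Merged: [5]
Compare 13 vs 9: take 9 from right. Merged: [5, 9]
Compare 13 vs 10: take 10 from right. Merged: [5, 9, 10]
Compare 13 vs 16: take 13 from left. Merged: [5, 9, 10, 13]
Compare 14 vs 16: take 14 from left. Merged: [5, 9, 10, 13, 14]
Compare 16 vs 16: take 16 from left. Merged: [5, 9, 10, 13, 14, 16]
Append remaining from right: [16, 19]. Merged: [5, 9, 10, 13, 14, 16, 16, 19]

Final merged array: [5, 9, 10, 13, 14, 16, 16, 19]
Total comparisons: 6

The merged array is [5, 9, 10, 13, 14, 16, 16, 19], requiring 6 comparisons. The merge step runs in O(n) time where n is the total number of elements.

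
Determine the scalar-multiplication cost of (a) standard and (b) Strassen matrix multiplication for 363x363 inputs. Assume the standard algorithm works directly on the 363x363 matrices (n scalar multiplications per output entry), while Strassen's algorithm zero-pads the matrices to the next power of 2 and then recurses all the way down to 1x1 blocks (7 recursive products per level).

Matrix multiplication for 363x363 matrices:

Strassen's algorithm requires power-of-2 dimensions. Pad 363x363 to 512x512 (next power of 2).

Standard algorithm: 363^3 = 47832147 multiplications
Strassen's algorithm: 7^(log2(512)) = 7^9 = 40353607 multiplications
Savings: 47832147 - 40353607 = 7478540 multiplications

Standard: 47832147 multiplications (363^3). Strassen: 40353607 multiplications (7^9, after padding to 512x512). Strassen reduces 8 recursive multiplications to 7 at each level.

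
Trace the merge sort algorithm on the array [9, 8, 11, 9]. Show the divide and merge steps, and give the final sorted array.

Merge sort trace:

Split: [9, 8, 11, 9] -> [9, 8] and [11, 9]
  Split: [9, 8] -> [9] and [8]
  Merge: [9] + [8] -> [8, 9]
  Split: [11, 9] -> [11] and [9]
  Merge: [11] + [9] -> [9, 11]
Merge: [8, 9] + [9, 11] -> [8, 9, 9, 11]

Final sorted array: [8, 9, 9, 11]

The merge sort proceeds by recursively splitting the array and merging sorted halves.
After all merges, the sorted array is [8, 9, 9, 11].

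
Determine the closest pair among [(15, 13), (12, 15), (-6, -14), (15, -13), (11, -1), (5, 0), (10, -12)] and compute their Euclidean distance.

Computing all pairwise distances among 7 points:

d((15, 13), (12, 15)) = 3.6056 <-- minimum
d((15, 13), (-6, -14)) = 34.2053
d((15, 13), (15, -13)) = 26.0
d((15, 13), (11, -1)) = 14.5602
d((15, 13), (5, 0)) = 16.4012
d((15, 13), (10, -12)) = 25.4951
d((12, 15), (-6, -14)) = 34.1321
d((12, 15), (15, -13)) = 28.1603
d((12, 15), (11, -1)) = 16.0312
d((12, 15), (5, 0)) = 16.5529
d((12, 15), (10, -12)) = 27.074
d((-6, -14), (15, -13)) = 21.0238
d((-6, -14), (11, -1)) = 21.4009
d((-6, -14), (5, 0)) = 17.8045
d((-6, -14), (10, -12)) = 16.1245
d((15, -13), (11, -1)) = 12.6491
d((15, -13), (5, 0)) = 16.4012
d((15, -13), (10, -12)) = 5.099
d((11, -1), (5, 0)) = 6.0828
d((11, -1), (10, -12)) = 11.0454
d((5, 0), (10, -12)) = 13.0

Closest pair: (15, 13) and (12, 15) with distance 3.6056

The closest pair is (15, 13) and (12, 15) with Euclidean distance 3.6056. For 7 points, brute-force pairwise comparison is shown above. For large n, the divide-and-conquer algorithm (sort by x, recurse on halves, check the dividing strip) achieves O(n log n).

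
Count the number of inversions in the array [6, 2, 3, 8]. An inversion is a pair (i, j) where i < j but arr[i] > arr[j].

Finding inversions in [6, 2, 3, 8]:

(0, 1): arr[0]=6 > arr[1]=2
(0, 2): arr[0]=6 > arr[2]=3

Total inversions: 2

The array has 2 inversion(s): (0,1), (0,2). Each pair (i,j) satisfies i < j and arr[i] > arr[j].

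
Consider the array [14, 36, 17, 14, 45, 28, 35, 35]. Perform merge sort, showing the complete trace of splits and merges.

Merge sort trace:

Split: [14, 36, 17, 14, 45, 28, 35, 35] -> [14, 36, 17, 14] and [45, 28, 35, 35]
  Split: [14, 36, 17, 14] -> [14, 36] and [17, 14]
    Split: [14, 36] -> [14] and [36]
    Merge: [14] + [36] -> [14, 36]
    Split: [17, 14] -> [17] and [14]
    Merge: [17] + [14] -> [14, 17]
  Merge: [14, 36] + [14, 17] -> [14, 14, 17, 36]
  Split: [45, 28, 35, 35] -> [45, 28] and [35, 35]
    Split: [45, 28] -> [45] and [28]
    Merge: [45] + [28] -> [28, 45]
    Split: [35, 35] -> [35] and [35]
    Merge: [35] + [35] -> [35, 35]
  Merge: [28, 45] + [35, 35] -> [28, 35, 35, 45]
Merge: [14, 14, 17, 36] + [28, 35, 35, 45] -> [14, 14, 17, 28, 35, 35, 36, 45]

Final sorted array: [14, 14, 17, 28, 35, 35, 36, 45]

The merge sort proceeds by recursively splitting the array and merging sorted halves.
After all merges, the sorted array is [14, 14, 17, 28, 35, 35, 36, 45].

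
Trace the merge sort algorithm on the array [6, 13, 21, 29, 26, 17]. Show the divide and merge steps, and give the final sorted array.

Merge sort trace:

Split: [6, 13, 21, 29, 26, 17] -> [6, 13, 21] and [29, 26, 17]
  Split: [6, 13, 21] -> [6] and [13, 21]
    Split: [13, 21] -> [13] and [21]
    Merge: [13] + [21] -> [13, 21]
  Merge: [6] + [13, 21] -> [6, 13, 21]
  Split: [29, 26, 17] -> [29] and [26, 17]
    Split: [26, 17] -> [26] and [17]
    Merge: [26] + [17] -> [17, 26]
  Merge: [29] + [17, 26] -> [17, 26, 29]
Merge: [6, 13, 21] + [17, 26, 29] -> [6, 13, 17, 21, 26, 29]

Final sorted array: [6, 13, 17, 21, 26, 29]

The merge sort proceeds by recursively splitting the array and merging sorted halves.
After all merges, the sorted array is [6, 13, 17, 21, 26, 29].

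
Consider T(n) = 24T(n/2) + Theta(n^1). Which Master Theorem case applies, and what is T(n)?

Master Theorem for T(n) = 24T(n/2) + O(n^1):

a = 24, b = 2, c = 1
log_b(a) = log_2(24) = 4.5850

Case 1: c = 1 < log_2(24) = 4.5850
T(n) = O(n^(log_2 24))

For T(n) = 24T(n/2) + O(n^1): log_2(24) = 4.5850. This is Case 1 of the Master Theorem (c < log_b(a), work dominated by leaves), giving O(n^(log_2 24)).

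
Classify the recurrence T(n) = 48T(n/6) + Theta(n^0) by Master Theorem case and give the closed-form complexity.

Master Theorem for T(n) = 48T(n/6) + O(n^0):

a = 48, b = 6, c = 0
log_b(a) = log_6(48) = 2.1606

Case 1: c = 0 < log_6(48) = 2.1606
T(n) = O(n^(log_6 48))

For T(n) = 48T(n/6) + O(n^0): log_6(48) = 2.1606. This is Case 1 of the Master Theorem (c < log_b(a), work dominated by leaves), giving O(n^(log_6 48)).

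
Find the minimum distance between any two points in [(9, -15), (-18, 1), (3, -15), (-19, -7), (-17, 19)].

Computing all pairwise distances among 5 points:

d((9, -15), (-18, 1)) = 31.3847
d((9, -15), (3, -15)) = 6.0 <-- minimum
d((9, -15), (-19, -7)) = 29.1204
d((9, -15), (-17, 19)) = 42.8019
d((-18, 1), (3, -15)) = 26.4008
d((-18, 1), (-19, -7)) = 8.0623
d((-18, 1), (-17, 19)) = 18.0278
d((3, -15), (-19, -7)) = 23.4094
d((3, -15), (-17, 19)) = 39.4462
d((-19, -7), (-17, 19)) = 26.0768

Closest pair: (9, -15) and (3, -15) with distance 6.0

The closest pair is (9, -15) and (3, -15) with Euclidean distance 6.0. For 5 points, brute-force pairwise comparison is shown above. For large n, the divide-and-conquer algorithm (sort by x, recurse on halves, check the dividing strip) achieves O(n log n).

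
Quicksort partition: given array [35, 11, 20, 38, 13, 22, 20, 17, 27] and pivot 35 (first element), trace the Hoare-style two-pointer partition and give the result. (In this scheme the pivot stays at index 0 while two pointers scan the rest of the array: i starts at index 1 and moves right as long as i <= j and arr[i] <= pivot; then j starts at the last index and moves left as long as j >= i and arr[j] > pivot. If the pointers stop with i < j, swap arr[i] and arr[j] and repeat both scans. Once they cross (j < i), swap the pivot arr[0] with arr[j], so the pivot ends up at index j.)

Hoare-style two-pointer partition with pivot = 35:

Initial array: [35, 11, 20, 38, 13, 22, 20, 17, 27]

Pointers start at i = 1, j = 8.
i stops at index 3 (arr[3]=38 > 35), j stops at index 8 (arr[8]=27 <= 35): swap arr[3] and arr[8], array becomes [35, 11, 20, 27, 13, 22, 20, 17, 38]
i ends at 8, j ends at 7: the pointers have crossed (j < i), so scanning stops.

Swap pivot arr[0] with arr[7] to place pivot at position 7: [17, 11, 20, 27, 13, 22, 20, 35, 38]
Pivot position: 7

After partitioning with pivot 35, the array becomes [17, 11, 20, 27, 13, 22, 20, 35, 38]. The pivot is placed at index 7. All elements to the left of the pivot are <= 35, and all elements to the right are > 35.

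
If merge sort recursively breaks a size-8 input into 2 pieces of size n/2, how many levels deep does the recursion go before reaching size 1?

For divide and conquer with division factor 2:

Problem sizes at each level:
Level 0: 8
Level 1: 4
Level 2: 2
Level 3: 1

The root is level 0 and the size-1 base case is level 3 (the tree spans levels 0 through 3, i.e. 4 levels counting the root), so the depth is the number of divisions: log_2(8) = 3

The recursion tree depth is log_2(8) = 3. At each level, the problem size is divided by 2, so it takes 3 divisions to reduce to a base case of size 1. The algorithm makes 2 recursive calls at each level.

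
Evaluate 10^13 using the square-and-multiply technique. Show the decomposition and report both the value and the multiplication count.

Computing 10^13 by squaring (build up from 10^1; each line after the first costs one multiplication):

10^1 = 10
10^2 = (10^1)^2 = 10^2 = 100
10^3 = 10 * 10^2 = 10 * 100 = 1000
10^6 = (10^3)^2 = 1000^2 = 1000000
10^12 = (10^6)^2 = 1000000^2 = 1000000000000
10^13 = 10 * 10^12 = 10 * 1000000000000 = 10000000000000

Result: 10000000000000
Multiplications needed: 5 (5 lines after 10^1)

10^13 = 10000000000000. Using exponentiation by squaring, this requires 5 multiplications. The key idea: if the exponent is even, square the half-power; if odd, multiply by the base once.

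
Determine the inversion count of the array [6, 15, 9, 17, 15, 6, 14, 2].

Finding inversions in [6, 15, 9, 17, 15, 6, 14, 2]:

(0, 7): arr[0]=6 > arr[7]=2
(1, 2): arr[1]=15 > arr[2]=9
(1, 5): arr[1]=15 > arr[5]=6
(1, 6): arr[1]=15 > arr[6]=14
(1, 7): arr[1]=15 > arr[7]=2
(2, 5): arr[2]=9 > arr[5]=6
(2, 7): arr[2]=9 > arr[7]=2
(3, 4): arr[3]=17 > arr[4]=15
(3, 5): arr[3]=17 > arr[5]=6
(3, 6): arr[3]=17 > arr[6]=14
(3, 7): arr[3]=17 > arr[7]=2
(4, 5): arr[4]=15 > arr[5]=6
(4, 6): arr[4]=15 > arr[6]=14
(4, 7): arr[4]=15 > arr[7]=2
(5, 7): arr[5]=6 > arr[7]=2
(6, 7): arr[6]=14 > arr[7]=2

Total inversions: 16

The array has 16 inversion(s): (0,7), (1,2), (1,5), (1,6), (1,7), (2,5), (2,7), (3,4), (3,5), (3,6), (3,7), (4,5), (4,6), (4,7), (5,7), (6,7). Each pair (i,j) satisfies i < j and arr[i] > arr[j].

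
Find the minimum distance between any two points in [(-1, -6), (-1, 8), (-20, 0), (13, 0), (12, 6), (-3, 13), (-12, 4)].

Computing all pairwise distances among 7 points:

d((-1, -6), (-1, 8)) = 14.0
d((-1, -6), (-20, 0)) = 19.9249
d((-1, -6), (13, 0)) = 15.2315
d((-1, -6), (12, 6)) = 17.6918
d((-1, -6), (-3, 13)) = 19.105
d((-1, -6), (-12, 4)) = 14.8661
d((-1, 8), (-20, 0)) = 20.6155
d((-1, 8), (13, 0)) = 16.1245
d((-1, 8), (12, 6)) = 13.1529
d((-1, 8), (-3, 13)) = 5.3852 <-- minimum
d((-1, 8), (-12, 4)) = 11.7047
d((-20, 0), (13, 0)) = 33.0
d((-20, 0), (12, 6)) = 32.5576
d((-20, 0), (-3, 13)) = 21.4009
d((-20, 0), (-12, 4)) = 8.9443
d((13, 0), (12, 6)) = 6.0828
d((13, 0), (-3, 13)) = 20.6155
d((13, 0), (-12, 4)) = 25.318
d((12, 6), (-3, 13)) = 16.5529
d((12, 6), (-12, 4)) = 24.0832
d((-3, 13), (-12, 4)) = 12.7279

Closest pair: (-1, 8) and (-3, 13) with distance 5.3852

The closest pair is (-1, 8) and (-3, 13) with Euclidean distance 5.3852. For 7 points, brute-force pairwise comparison is shown above. For large n, the divide-and-conquer algorithm (sort by x, recurse on halves, check the dividing strip) achieves O(n log n).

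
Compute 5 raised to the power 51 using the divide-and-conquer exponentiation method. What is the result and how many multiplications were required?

Computing 5^51 by squaring (build up from 5^1; each line after the first costs one multiplication):

5^1 = 5
5^2 = (5^1)^2 = 5^2 = 25
5^3 = 5 * 5^2 = 5 * 25 = 125
5^6 = (5^3)^2 = 125^2 = 15625
5^12 = (5^6)^2 = 15625^2 = 244140625
5^24 = (5^12)^2 = 244140625^2 = 59604644775390625
5^25 = 5 * 5^24 = 5 * 59604644775390625 = 298023223876953125
5^50 = (5^25)^2 = 298023223876953125^2 = 88817841970012523233890533447265625
5^51 = 5 * 5^50 = 5 * 88817841970012523233890533447265625 = 444089209850062616169452667236328125

Result: 444089209850062616169452667236328125
Multiplications needed: 8 (8 lines after 5^1)

5^51 = 444089209850062616169452667236328125. Using exponentiation by squaring, this requires 8 multiplications. The key idea: if the exponent is even, square the half-power; if odd, multiply by the base once.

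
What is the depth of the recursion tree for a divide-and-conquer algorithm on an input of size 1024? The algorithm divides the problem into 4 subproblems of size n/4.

For divide and conquer with division factor 4:

Problem sizes at each level:
Level 0: 1024
Level 1: 256
Level 2: 64
Level 3: 16
Level 4: 4
Level 5: 1

The root is level 0 and the size-1 base case is level 5 (the tree spans levels 0 through 5, i.e. 6 levels counting the root), so the depth is the number of divisions: log_4(1024) = 5

The recursion tree depth is log_4(1024) = 5. At each level, the problem size is divided by 4, so it takes 5 divisions to reduce to a base case of size 1. The algorithm makes 4 recursive calls at each level.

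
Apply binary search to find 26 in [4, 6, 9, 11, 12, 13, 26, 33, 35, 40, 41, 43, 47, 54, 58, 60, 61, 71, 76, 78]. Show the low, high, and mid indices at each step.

Binary search for 26 in [4, 6, 9, 11, 12, 13, 26, 33, 35, 40, 41, 43, 47, 54, 58, 60, 61, 71, 76, 78]:

lo=0, hi=19, mid=9, arr[mid]=40 -> 40 > 26, search left half
lo=0, hi=8, mid=4, arr[mid]=12 -> 12 < 26, search right half
lo=5, hi=8, mid=6, arr[mid]=26 -> Found target at index 6!

Binary search finds 26 at index 6 after 3 comparisons. The search repeatedly halves the search space by comparing with the middle element.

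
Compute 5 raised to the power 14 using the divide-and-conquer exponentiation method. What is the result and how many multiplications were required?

Computing 5^14 by squaring (build up from 5^1; each line after the first costs one multiplication):

5^1 = 5
5^2 = (5^1)^2 = 5^2 = 25
5^3 = 5 * 5^2 = 5 * 25 = 125
5^6 = (5^3)^2 = 125^2 = 15625
5^7 = 5 * 5^6 = 5 * 15625 = 78125
5^14 = (5^7)^2 = 78125^2 = 6103515625

Result: 6103515625
Multiplications needed: 5 (5 lines after 5^1)

5^14 = 6103515625. Using exponentiation by squaring, this requires 5 multiplications. The key idea: if the exponent is even, square the half-power; if odd, multiply by the base once.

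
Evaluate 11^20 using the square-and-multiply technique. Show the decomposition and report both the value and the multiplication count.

Computing 11^20 by squaring (build up from 11^1; each line after the first costs one multiplication):

11^1 = 11
11^2 = (11^1)^2 = 11^2 = 121
11^4 = (11^2)^2 = 121^2 = 14641
11^5 = 11 * 11^4 = 11 * 14641 = 161051
11^10 = (11^5)^2 = 161051^2 = 25937424601
11^20 = (11^10)^2 = 25937424601^2 = 672749994932560009201

Result: 672749994932560009201
Multiplications needed: 5 (5 lines after 11^1)

11^20 = 672749994932560009201. Using exponentiation by squaring, this requires 5 multiplications. The key idea: if the exponent is even, square the half-power; if odd, multiply by the base once.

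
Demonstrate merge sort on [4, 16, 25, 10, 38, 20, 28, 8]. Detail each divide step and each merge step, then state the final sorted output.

Merge sort trace:

Split: [4, 16, 25, 10, 38, 20, 28, 8] -> [4, 16, 25, 10] and [38, 20, 28, 8]
  Split: [4, 16, 25, 10] -> [4, 16] and [25, 10]
    Split: [4, 16] -> [4] and [16]
    Merge: [4] + [16] -> [4, 16]
    Split: [25, 10] -> [25] and [10]
    Merge: [25] + [10] -> [10, 25]
  Merge: [4, 16] + [10, 25] -> [4, 10, 16, 25]
  Split: [38, 20, 28, 8] -> [38, 20] and [28, 8]
    Split: [38, 20] -> [38] and [20]
    Merge: [38] + [20] -> [20, 38]
    Split: [28, 8] -> [28] and [8]
    Merge: [28] + [8] -> [8, 28]
  Merge: [20, 38] + [8, 28] -> [8, 20, 28, 38]
Merge: [4, 10, 16, 25] + [8, 20, 28, 38] -> [4, 8, 10, 16, 20, 25, 28, 38]

Final sorted array: [4, 8, 10, 16, 20, 25, 28, 38]

The merge sort proceeds by recursively splitting the array and merging sorted halves.
After all merges, the sorted array is [4, 8, 10, 16, 20, 25, 28, 38].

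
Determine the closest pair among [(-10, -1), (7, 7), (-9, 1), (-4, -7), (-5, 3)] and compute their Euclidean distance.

Computing all pairwise distances among 5 points:

d((-10, -1), (7, 7)) = 18.7883
d((-10, -1), (-9, 1)) = 2.2361 <-- minimum
d((-10, -1), (-4, -7)) = 8.4853
d((-10, -1), (-5, 3)) = 6.4031
d((7, 7), (-9, 1)) = 17.088
d((7, 7), (-4, -7)) = 17.8045
d((7, 7), (-5, 3)) = 12.6491
d((-9, 1), (-4, -7)) = 9.434
d((-9, 1), (-5, 3)) = 4.4721
d((-4, -7), (-5, 3)) = 10.0499

Closest pair: (-10, -1) and (-9, 1) with distance 2.2361

The closest pair is (-10, -1) and (-9, 1) with Euclidean distance 2.2361. For 5 points, brute-force pairwise comparison is shown above. For large n, the divide-and-conquer algorithm (sort by x, recurse on halves, check the dividing strip) achieves O(n log n).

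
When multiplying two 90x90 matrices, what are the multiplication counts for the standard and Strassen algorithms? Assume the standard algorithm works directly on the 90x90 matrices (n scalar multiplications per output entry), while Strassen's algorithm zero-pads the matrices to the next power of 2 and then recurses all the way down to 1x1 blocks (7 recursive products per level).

Matrix multiplication for 90x90 matrices:

Strassen's algorithm requires power-of-2 dimensions. Pad 90x90 to 128x128 (next power of 2).

Standard algorithm: 90^3 = 729000 multiplications
Strassen's algorithm: 7^(log2(128)) = 7^7 = 823543 multiplications
Difference: 729000 - 823543 = -94543 (Strassen uses MORE here due to padding overhead — for small or just-over-power-of-2 n, padding can outweigh the per-level savings)

Standard: 729000 multiplications (90^3). Strassen: 823543 multiplications (7^7, after padding to 128x128). Strassen reduces 8 recursive multiplications to 7 at each level.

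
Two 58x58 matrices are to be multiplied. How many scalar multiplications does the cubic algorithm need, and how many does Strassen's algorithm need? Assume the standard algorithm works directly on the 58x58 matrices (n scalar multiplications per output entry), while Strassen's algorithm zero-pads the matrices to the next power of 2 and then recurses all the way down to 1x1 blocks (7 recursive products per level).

Matrix multiplication for 58x58 matrices:

Strassen's algorithm requires power-of-2 dimensions. Pad 58x58 to 64x64 (next power of 2).

Standard algorithm: 58^3 = 195112 multiplications
Strassen's algorithm: 7^(log2(64)) = 7^6 = 117649 multiplications
Savings: 195112 - 117649 = 77463 multiplications

Standard: 195112 multiplications (58^3). Strassen: 117649 multiplications (7^6, after padding to 64x64). Strassen reduces 8 recursive multiplications to 7 at each level.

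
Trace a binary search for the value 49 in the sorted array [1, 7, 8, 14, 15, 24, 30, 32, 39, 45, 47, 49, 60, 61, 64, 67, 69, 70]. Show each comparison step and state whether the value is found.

Binary search for 49 in [1, 7, 8, 14, 15, 24, 30, 32, 39, 45, 47, 49, 60, 61, 64, 67, 69, 70]:

lo=0, hi=17, mid=8, arr[mid]=39 -> 39 < 49, search right half
lo=9, hi=17, mid=13, arr[mid]=61 -> 61 > 49, search left half
lo=9, hi=12, mid=10, arr[mid]=47 -> 47 < 49, search right half
lo=11, hi=12, mid=11, arr[mid]=49 -> Found target at index 11!

Binary search finds 49 at index 11 after 4 comparisons. The search repeatedly halves the search space by comparing with the middle element.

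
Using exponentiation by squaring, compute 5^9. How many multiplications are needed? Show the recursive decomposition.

Computing 5^9 by squaring (build up from 5^1; each line after the first costs one multiplication):

5^1 = 5
5^2 = (5^1)^2 = 5^2 = 25
5^4 = (5^2)^2 = 25^2 = 625
5^8 = (5^4)^2 = 625^2 = 390625
5^9 = 5 * 5^8 = 5 * 390625 = 1953125

Result: 1953125
Multiplications needed: 4 (4 lines after 5^1)

5^9 = 1953125. Using exponentiation by squaring, this requires 4 multiplications. The key idea: if the exponent is even, square the half-power; if odd, multiply by the base once.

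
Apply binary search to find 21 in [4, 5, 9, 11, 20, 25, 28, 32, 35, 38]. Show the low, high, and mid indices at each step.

Binary search for 21 in [4, 5, 9, 11, 20, 25, 28, 32, 35, 38]:

lo=0, hi=9, mid=4, arr[mid]=20 -> 20 < 21, search right half
lo=5, hi=9, mid=7, arr[mid]=32 -> 32 > 21, search left half
lo=5, hi=6, mid=5, arr[mid]=25 -> 25 > 21, search left half
lo=5 > hi=4, target 21 not found

Binary search determines that 21 is not in the array after 3 comparisons. The search space was exhausted without finding the target.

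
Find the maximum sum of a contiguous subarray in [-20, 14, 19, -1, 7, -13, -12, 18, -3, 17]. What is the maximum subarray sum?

Using Kadane's algorithm on [-20, 14, 19, -1, 7, -13, -12, 18, -3, 17]:

Scanning through the array:
Position 1 (value 14): max_ending_here = 14, max_so_far = 14
Position 2 (value 19): max_ending_here = 33, max_so_far = 33
Position 3 (value -1): max_ending_here = 32, max_so_far = 33
Position 4 (value 7): max_ending_here = 39, max_so_far = 39
Position 5 (value -13): max_ending_here = 26, max_so_far = 39
Position 6 (value -12): max_ending_here = 14, max_so_far = 39
Position 7 (value 18): max_ending_here = 32, max_so_far = 39
Position 8 (value -3): max_ending_here = 29, max_so_far = 39
Position 9 (value 17): max_ending_here = 46, max_so_far = 46

Maximum subarray: [14, 19, -1, 7, -13, -12, 18, -3, 17]
Maximum sum: 46

The maximum subarray is [14, 19, -1, 7, -13, -12, 18, -3, 17] with sum 46. This subarray runs from index 1 to index 9.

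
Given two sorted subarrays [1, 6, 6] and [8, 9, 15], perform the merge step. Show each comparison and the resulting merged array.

Merging process:

Compare 1 vs 8: take 1 from left. Merged: [1]
Compare 6 vs 8: take 6 from left. Merged: [1, 6]
Compare 6 vs 8: take 6 from left. Merged: [1, 6, 6]
Append remaining from right: [8, 9, 15]. Merged: [1, 6, 6, 8, 9, 15]

Final merged array: [1, 6, 6, 8, 9, 15]
Total comparisons: 3

The merged array is [1, 6, 6, 8, 9, 15], requiring 3 comparisons. The merge step runs in O(n) time where n is the total number of elements.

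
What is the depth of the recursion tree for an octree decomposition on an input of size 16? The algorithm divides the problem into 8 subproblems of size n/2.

For divide and conquer with division factor 2:

Problem sizes at each level:
Level 0: 16
Level 1: 8
Level 2: 4
Level 3: 2
Level 4: 1

The root is level 0 and the size-1 base case is level 4 (the tree spans levels 0 through 4, i.e. 5 levels counting the root), so the depth is the number of divisions: log_2(16) = 4

The recursion tree depth is log_2(16) = 4. At each level, the problem size is divided by 2, so it takes 4 divisions to reduce to a base case of size 1. The algorithm makes 8 recursive calls at each level.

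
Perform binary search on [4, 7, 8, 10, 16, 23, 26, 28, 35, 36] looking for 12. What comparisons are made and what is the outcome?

Binary search for 12 in [4, 7, 8, 10, 16, 23, 26, 28, 35, 36]:

lo=0, hi=9, mid=4, arr[mid]=16 -> 16 > 12, search left half
lo=0, hi=3, mid=1, arr[mid]=7 -> 7 < 12, search right half
lo=2, hi=3, mid=2, arr[mid]=8 -> 8 < 12, search right half
lo=3, hi=3, mid=3, arr[mid]=10 -> 10 < 12, search right half
lo=4 > hi=3, target 12 not found

Binary search determines that 12 is not in the array after 4 comparisons. The search space was exhausted without finding the target.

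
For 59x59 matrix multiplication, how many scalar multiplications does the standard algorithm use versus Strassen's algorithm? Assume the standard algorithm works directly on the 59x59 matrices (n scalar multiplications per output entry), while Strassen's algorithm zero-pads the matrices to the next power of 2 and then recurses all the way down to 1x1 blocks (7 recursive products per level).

Matrix multiplication for 59x59 matrices:

Strassen's algorithm requires power-of-2 dimensions. Pad 59x59 to 64x64 (next power of 2).

Standard algorithm: 59^3 = 205379 multiplications
Strassen's algorithm: 7^(log2(64)) = 7^6 = 117649 multiplications
Savings: 205379 - 117649 = 87730 multiplications

Standard: 205379 multiplications (59^3). Strassen: 117649 multiplications (7^6, after padding to 64x64). Strassen reduces 8 recursive multiplications to 7 at each level.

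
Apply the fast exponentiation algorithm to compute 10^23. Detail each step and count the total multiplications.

Computing 10^23 by squaring (build up from 10^1; each line after the first costs one multiplication):

10^1 = 10
10^2 = (10^1)^2 = 10^2 = 100
10^4 = (10^2)^2 = 100^2 = 10000
10^5 = 10 * 10^4 = 10 * 10000 = 100000
10^10 = (10^5)^2 = 100000^2 = 10000000000
10^11 = 10 * 10^10 = 10 * 10000000000 = 100000000000
10^22 = (10^11)^2 = 100000000000^2 = 10000000000000000000000
10^23 = 10 * 10^22 = 10 * 10000000000000000000000 = 100000000000000000000000

Result: 100000000000000000000000
Multiplications needed: 7 (7 lines after 10^1)

10^23 = 100000000000000000000000. Using exponentiation by squaring, this requires 7 multiplications. The key idea: if the exponent is even, square the half-power; if odd, multiply by the base once.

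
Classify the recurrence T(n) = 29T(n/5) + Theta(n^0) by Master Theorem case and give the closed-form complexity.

Master Theorem for T(n) = 29T(n/5) + O(n^0):

a = 29, b = 5, c = 0
log_b(a) = log_5(29) = 2.0922

Case 1: c = 0 < log_5(29) = 2.0922
T(n) = O(n^(log_5 29))

For T(n) = 29T(n/5) + O(n^0): log_5(29) = 2.0922. This is Case 1 of the Master Theorem (c < log_b(a), work dominated by leaves), giving O(n^(log_5 29)).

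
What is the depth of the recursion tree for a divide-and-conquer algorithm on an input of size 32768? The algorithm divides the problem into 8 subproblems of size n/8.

For divide and conquer with division factor 8:

Problem sizes at each level:
Level 0: 32768
Level 1: 4096
Level 2: 512
Level 3: 64
Level 4: 8
Level 5: 1

The root is level 0 and the size-1 base case is level 5 (the tree spans levels 0 through 5, i.e. 6 levels counting the root), so the depth is the number of divisions: log_8(32768) = 5

The recursion tree depth is log_8(32768) = 5. At each level, the problem size is divided by 8, so it takes 5 divisions to reduce to a base case of size 1. The algorithm makes 8 recursive calls at each level.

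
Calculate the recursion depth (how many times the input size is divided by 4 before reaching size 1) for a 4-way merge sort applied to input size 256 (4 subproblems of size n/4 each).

For divide and conquer with division factor 4:

Problem sizes at each level:
Level 0: 256
Level 1: 64
Level 2: 16
Level 3: 4
Level 4: 1

The root is level 0 and the size-1 base case is level 4 (the tree spans levels 0 through 4, i.e. 5 levels counting the root), so the depth is the number of divisions: log_4(256) = 4

The recursion tree depth is log_4(256) = 4. At each level, the problem size is divided by 4, so it takes 4 divisions to reduce to a base case of size 1. The algorithm makes 4 recursive calls at each level.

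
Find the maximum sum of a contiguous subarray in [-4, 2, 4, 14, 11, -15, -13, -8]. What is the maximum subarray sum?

Using Kadane's algorithm on [-4, 2, 4, 14, 11, -15, -13, -8]:

Scanning through the array:
Position 1 (value 2): max_ending_here = 2, max_so_far = 2
Position 2 (value 4): max_ending_here = 6, max_so_far = 6
Position 3 (value 14): max_ending_here = 20, max_so_far = 20
Position 4 (value 11): max_ending_here = 31, max_so_far = 31
Position 5 (value -15): max_ending_here = 16, max_so_far = 31
Position 6 (value -13): max_ending_here = 3, max_so_far = 31
Position 7 (value -8): max_ending_here = -5, max_so_far = 31

Maximum subarray: [2, 4, 14, 11]
Maximum sum: 31

The maximum subarray is [2, 4, 14, 11] with sum 31. This subarray runs from index 1 to index 4.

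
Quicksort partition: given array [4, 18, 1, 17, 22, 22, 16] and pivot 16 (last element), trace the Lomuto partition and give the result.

Lomuto partition with pivot = 16:

Initial array: [4, 18, 1, 17, 22, 22, 16]

arr[0]=4 <= 16: swap with position 0, array becomes [4, 18, 1, 17, 22, 22, 16]
arr[1]=18 > 16: no swap
arr[2]=1 <= 16: swap with position 1, array becomes [4, 1, 18, 17, 22, 22, 16]
arr[3]=17 > 16: no swap
arr[4]=22 > 16: no swap
arr[5]=22 > 16: no swap

Place pivot at position 2: [4, 1, 16, 17, 22, 22, 18]
Pivot position: 2

After partitioning with pivot 16, the array becomes [4, 1, 16, 17, 22, 22, 18]. The pivot is placed at index 2. All elements to the left of the pivot are <= 16, and all elements to the right are > 16.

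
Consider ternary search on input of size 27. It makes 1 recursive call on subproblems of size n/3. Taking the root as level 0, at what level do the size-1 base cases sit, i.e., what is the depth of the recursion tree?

For divide and conquer with division factor 3:

Problem sizes at each level:
Level 0: 27
Level 1: 9
Level 2: 3
Level 3: 1

The root is level 0 and the size-1 base case is level 3 (the tree spans levels 0 through 3, i.e. 4 levels counting the root), so the depth is the number of divisions: log_3(27) = 3

The recursion tree depth is log_3(27) = 3. At each level, the problem size is divided by 3, so it takes 3 divisions to reduce to a base case of size 1. The algorithm makes 1 recursive call at each level.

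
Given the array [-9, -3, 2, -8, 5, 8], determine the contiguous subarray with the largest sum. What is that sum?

Using Kadane's algorithm on [-9, -3, 2, -8, 5, 8]:

Scanning through the array:
Position 1 (value -3): max_ending_here = -3, max_so_far = -3
Position 2 (value 2): max_ending_here = 2, max_so_far = 2
Position 3 (value -8): max_ending_here = -6, max_so_far = 2
Position 4 (value 5): max_ending_here = 5, max_so_far = 5
Position 5 (value 8): max_ending_here = 13, max_so_far = 13

Maximum subarray: [5, 8]
Maximum sum: 13

The maximum subarray is [5, 8] with sum 13. This subarray runs from index 4 to index 5.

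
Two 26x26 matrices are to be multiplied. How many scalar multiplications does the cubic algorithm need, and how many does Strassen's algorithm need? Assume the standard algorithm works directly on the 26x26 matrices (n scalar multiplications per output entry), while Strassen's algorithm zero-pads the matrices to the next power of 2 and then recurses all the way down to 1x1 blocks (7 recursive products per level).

Matrix multiplication for 26x26 matrices:

Strassen's algorithm requires power-of-2 dimensions. Pad 26x26 to 32x32 (next power of 2).

Standard algorithm: 26^3 = 17576 multiplications
Strassen's algorithm: 7^(log2(32)) = 7^5 = 16807 multiplications
Savings: 17576 - 16807 = 769 multiplications

Standard: 17576 multiplications (26^3). Strassen: 16807 multiplications (7^5, after padding to 32x32). Strassen reduces 8 recursive multiplications to 7 at each level.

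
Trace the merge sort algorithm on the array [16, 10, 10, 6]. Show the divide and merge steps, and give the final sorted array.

Merge sort trace:

Split: [16, 10, 10, 6] -> [16, 10] and [10, 6]
  Split: [16, 10] -> [16] and [10]
  Merge: [16] + [10] -> [10, 16]
  Split: [10, 6] -> [10] and [6]
  Merge: [10] + [6] -> [6, 10]
Merge: [10, 16] + [6, 10] -> [6, 10, 10, 16]

Final sorted array: [6, 10, 10, 16]

The merge sort proceeds by recursively splitting the array and merging sorted halves.
After all merges, the sorted array is [6, 10, 10, 16].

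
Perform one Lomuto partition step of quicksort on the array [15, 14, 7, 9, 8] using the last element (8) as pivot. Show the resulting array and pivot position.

Lomuto partition with pivot = 8:

Initial array: [15, 14, 7, 9, 8]

arr[0]=15 > 8: no swap
arr[1]=14 > 8: no swap
arr[2]=7 <= 8: swap with position 0, array becomes [7, 14, 15, 9, 8]
arr[3]=9 > 8: no swap

Place pivot at position 1: [7, 8, 15, 9, 14]
Pivot position: 1

After partitioning with pivot 8, the array becomes [7, 8, 15, 9, 14]. The pivot is placed at index 1. All elements to the left of the pivot are <= 8, and all elements to the right are > 8.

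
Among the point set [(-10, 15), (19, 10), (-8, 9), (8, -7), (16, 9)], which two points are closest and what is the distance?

Computing all pairwise distances among 5 points:

d((-10, 15), (19, 10)) = 29.4279
d((-10, 15), (-8, 9)) = 6.3246
d((-10, 15), (8, -7)) = 28.4253
d((-10, 15), (16, 9)) = 26.6833
d((19, 10), (-8, 9)) = 27.0185
d((19, 10), (8, -7)) = 20.2485
d((19, 10), (16, 9)) = 3.1623 <-- minimum
d((-8, 9), (8, -7)) = 22.6274
d((-8, 9), (16, 9)) = 24.0
d((8, -7), (16, 9)) = 17.8885

Closest pair: (19, 10) and (16, 9) with distance 3.1623

The closest pair is (19, 10) and (16, 9) with Euclidean distance 3.1623. For 5 points, brute-force pairwise comparison is shown above. For large n, the divide-and-conquer algorithm (sort by x, recurse on halves, check the dividing strip) achieves O(n log n).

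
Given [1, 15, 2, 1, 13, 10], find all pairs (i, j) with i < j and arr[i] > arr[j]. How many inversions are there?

Finding inversions in [1, 15, 2, 1, 13, 10]:

(1, 2): arr[1]=15 > arr[2]=2
(1, 3): arr[1]=15 > arr[3]=1
(1, 4): arr[1]=15 > arr[4]=13
(1, 5): arr[1]=15 > arr[5]=10
(2, 3): arr[2]=2 > arr[3]=1
(4, 5): arr[4]=13 > arr[5]=10

Total inversions: 6

The array has 6 inversion(s): (1,2), (1,3), (1,4), (1,5), (2,3), (4,5). Each pair (i,j) satisfies i < j and arr[i] > arr[j].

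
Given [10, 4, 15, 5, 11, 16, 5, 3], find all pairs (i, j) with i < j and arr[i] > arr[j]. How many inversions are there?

Finding inversions in [10, 4, 15, 5, 11, 16, 5, 3]:

(0, 1): arr[0]=10 > arr[1]=4
(0, 3): arr[0]=10 > arr[3]=5
(0, 6): arr[0]=10 > arr[6]=5
(0, 7): arr[0]=10 > arr[7]=3
(1, 7): arr[1]=4 > arr[7]=3
(2, 3): arr[2]=15 > arr[3]=5
(2, 4): arr[2]=15 > arr[4]=11
(2, 6): arr[2]=15 > arr[6]=5
(2, 7): arr[2]=15 > arr[7]=3
(3, 7): arr[3]=5 > arr[7]=3
(4, 6): arr[4]=11 > arr[6]=5
(4, 7): arr[4]=11 > arr[7]=3
(5, 6): arr[5]=16 > arr[6]=5
(5, 7): arr[5]=16 > arr[7]=3
(6, 7): arr[6]=5 > arr[7]=3

Total inversions: 15

The array has 15 inversion(s): (0,1), (0,3), (0,6), (0,7), (1,7), (2,3), (2,4), (2,6), (2,7), (3,7), (4,6), (4,7), (5,6), (5,7), (6,7). Each pair (i,j) satisfies i < j and arr[i] > arr[j].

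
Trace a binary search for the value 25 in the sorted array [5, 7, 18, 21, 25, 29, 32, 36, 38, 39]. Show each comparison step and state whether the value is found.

Binary search for 25 in [5, 7, 18, 21, 25, 29, 32, 36, 38, 39]:

lo=0, hi=9, mid=4, arr[mid]=25 -> Found target at index 4!

Binary search finds 25 at index 4 after 1 comparisons. The search repeatedly halves the search space by comparing with the middle element.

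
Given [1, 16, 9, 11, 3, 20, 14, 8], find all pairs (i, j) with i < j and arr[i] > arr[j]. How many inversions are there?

Finding inversions in [1, 16, 9, 11, 3, 20, 14, 8]:

(1, 2): arr[1]=16 > arr[2]=9
(1, 3): arr[1]=16 > arr[3]=11
(1, 4): arr[1]=16 > arr[4]=3
(1, 6): arr[1]=16 > arr[6]=14
(1, 7): arr[1]=16 > arr[7]=8
(2, 4): arr[2]=9 > arr[4]=3
(2, 7): arr[2]=9 > arr[7]=8
(3, 4): arr[3]=11 > arr[4]=3
(3, 7): arr[3]=11 > arr[7]=8
(5, 6): arr[5]=20 > arr[6]=14
(5, 7): arr[5]=20 > arr[7]=8
(6, 7): arr[6]=14 > arr[7]=8

Total inversions: 12

The array has 12 inversion(s): (1,2), (1,3), (1,4), (1,6), (1,7), (2,4), (2,7), (3,4), (3,7), (5,6), (5,7), (6,7). Each pair (i,j) satisfies i < j and arr[i] > arr[j].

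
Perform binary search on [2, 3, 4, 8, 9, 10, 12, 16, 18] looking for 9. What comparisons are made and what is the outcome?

Binary search for 9 in [2, 3, 4, 8, 9, 10, 12, 16, 18]:

lo=0, hi=8, mid=4, arr[mid]=9 -> Found target at index 4!

Binary search finds 9 at index 4 after 1 comparisons. The search repeatedly halves the search space by comparing with the middle element.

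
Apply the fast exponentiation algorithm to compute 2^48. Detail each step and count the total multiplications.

Computing 2^48 by squaring (build up from 2^1; each line after the first costs one multiplication):

2^1 = 2
2^2 = (2^1)^2 = 2^2 = 4
2^3 = 2 * 2^2 = 2 * 4 = 8
2^6 = (2^3)^2 = 8^2 = 64
2^12 = (2^6)^2 = 64^2 = 4096
2^24 = (2^12)^2 = 4096^2 = 16777216
2^48 = (2^24)^2 = 16777216^2 = 281474976710656

Result: 281474976710656
Multiplications needed: 6 (6 lines after 2^1)

2^48 = 281474976710656. Using exponentiation by squaring, this requires 6 multiplications. The key idea: if the exponent is even, square the half-power; if odd, multiply by the base once.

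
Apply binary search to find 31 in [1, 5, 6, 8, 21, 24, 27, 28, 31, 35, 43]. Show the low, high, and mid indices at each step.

Binary search for 31 in [1, 5, 6, 8, 21, 24, 27, 28, 31, 35, 43]:

lo=0, hi=10, mid=5, arr[mid]=24 -> 24 < 31, search right half
lo=6, hi=10, mid=8, arr[mid]=31 -> Found target at index 8!

Binary search finds 31 at index 8 after 2 comparisons. The search repeatedly halves the search space by comparing with the middle element.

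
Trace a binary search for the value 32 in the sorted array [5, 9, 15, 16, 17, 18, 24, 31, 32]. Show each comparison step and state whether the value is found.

Binary search for 32 in [5, 9, 15, 16, 17, 18, 24, 31, 32]:

lo=0, hi=8, mid=4, arr[mid]=17 -> 17 < 32, search right half
lo=5, hi=8, mid=6, arr[mid]=24 -> 24 < 32, search right half
lo=7, hi=8, mid=7, arr[mid]=31 -> 31 < 32, search right half
lo=8, hi=8, mid=8, arr[mid]=32 -> Found target at index 8!

Binary search finds 32 at index 8 after 4 comparisons. The search repeatedly halves the search space by comparing with the middle element.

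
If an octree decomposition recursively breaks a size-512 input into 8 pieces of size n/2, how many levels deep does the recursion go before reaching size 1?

For divide and conquer with division factor 2:

Problem sizes at each level:
Level 0: 512
Level 1: 256
Level 2: 128
Level 3: 64
Level 4: 32
Level 5: 16
Level 6: 8
Level 7: 4
Level 8: 2
Level 9: 1

The root is level 0 and the size-1 base case is level 9 (the tree spans levels 0 through 9, i.e. 10 levels counting the root), so the depth is the number of divisions: log_2(512) = 9

The recursion tree depth is log_2(512) = 9. At each level, the problem size is divided by 2, so it takes 9 divisions to reduce to a base case of size 1. The algorithm makes 8 recursive calls at each level.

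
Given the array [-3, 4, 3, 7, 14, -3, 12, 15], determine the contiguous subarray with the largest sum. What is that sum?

Using Kadane's algorithm on [-3, 4, 3, 7, 14, -3, 12, 15]:

Scanning through the array:
Position 1 (value 4): max_ending_here = 4, max_so_far = 4
Position 2 (value 3): max_ending_here = 7, max_so_far = 7
Position 3 (value 7): max_ending_here = 14, max_so_far = 14
Position 4 (value 14): max_ending_here = 28, max_so_far = 28
Position 5 (value -3): max_ending_here = 25, max_so_far = 28
Position 6 (value 12): max_ending_here = 37, max_so_far = 37
Position 7 (value 15): max_ending_here = 52, max_so_far = 52

Maximum subarray: [4, 3, 7, 14, -3, 12, 15]
Maximum sum: 52

The maximum subarray is [4, 3, 7, 14, -3, 12, 15] with sum 52. This subarray runs from index 1 to index 7.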